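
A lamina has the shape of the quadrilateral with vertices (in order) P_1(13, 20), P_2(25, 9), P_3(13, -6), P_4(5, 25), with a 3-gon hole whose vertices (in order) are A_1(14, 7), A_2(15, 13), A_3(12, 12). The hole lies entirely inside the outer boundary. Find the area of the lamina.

251.5

Outer boundary:
Apply the surveyor's formula: 2A = Σ (x_i·y_{i+1} − x_{i+1}·y_i), indices taken mod 4.
Σ = (-383) + (-267) + (355) + (-225) = -520
Area = |Σ|/2 = 260.
Hole:
Apply Gauss's area formula: 2A = Σ (x_i·y_{i+1} − x_{i+1}·y_i), indices taken mod 3.
Σ = (77) + (24) + (-84) = 17
Area = |Σ|/2 = 8.5.
Net area = 260 − 8.5 = 251.5.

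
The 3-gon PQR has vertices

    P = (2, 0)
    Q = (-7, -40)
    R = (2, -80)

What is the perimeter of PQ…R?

162

|PQ| = √((-9)² + (-40)²) = √1681 = 41
|QR| = √((9)² + (-40)²) = √1681 = 41
|RP| = √((0)² + (80)²) = √6400 = 80
Perimeter = 41 + 41 + 80 = 162.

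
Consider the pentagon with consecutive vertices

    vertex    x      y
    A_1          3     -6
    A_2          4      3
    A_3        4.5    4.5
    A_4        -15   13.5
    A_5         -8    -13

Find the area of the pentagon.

277.875

Apply the surveyor's formula: 2A = Σ (x_i·y_{i+1} − x_{i+1}·y_i), indices taken mod 5.
Cross-terms: 33, 4.5, 128.25, 303, 87  ⇒  Σ = 555.75
Area = |Σ|/2 = 277.875.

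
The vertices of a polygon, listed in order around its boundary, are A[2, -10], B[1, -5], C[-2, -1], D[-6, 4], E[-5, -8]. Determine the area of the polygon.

Cross-terms: 0, -11, -14, 68, 66  ⇒  Σ = 109
Area = |Σ|/2 = 54.5.

54.5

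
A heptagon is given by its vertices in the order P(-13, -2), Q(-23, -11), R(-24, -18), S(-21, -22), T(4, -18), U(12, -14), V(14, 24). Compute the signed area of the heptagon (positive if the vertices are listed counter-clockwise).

895.5

Apply the surveyor's formula: 2A = Σ (x_i·y_{i+1} − x_{i+1}·y_i), indices taken mod 7.
Σ = (97) + (150) + (150) + (466) + (160) + (484) + (284) = 1791
Signed area = Σ/2 = 895.5 (positive ⇒ counter-clockwise traversal).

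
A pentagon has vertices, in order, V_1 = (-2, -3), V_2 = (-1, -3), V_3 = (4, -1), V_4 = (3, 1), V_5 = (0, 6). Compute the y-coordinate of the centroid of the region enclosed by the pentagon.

Apply the shoelace (surveyor's) formula. First the cross-terms c_i = x_i·y_{i+1} − x_{i+1}·y_i:
  3, 13, 7, 18, 12  ⇒  2A = 53, A = 26.5.
Then Σ (y_i + y_{i+1})·c_i = 92, so ȳ = 92 / (6·26.5) = 92/159.

92/159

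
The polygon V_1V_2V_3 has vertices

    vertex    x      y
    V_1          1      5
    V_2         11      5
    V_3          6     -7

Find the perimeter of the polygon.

|V_1V_2| = √((10)² + (0)²) = √100 = 10
|V_2V_3| = √((-5)² + (-12)²) = √169 = 13
|V_3V_1| = √((-5)² + (12)²) = √169 = 13
Perimeter = 10 + 13 + 13 = 36.

36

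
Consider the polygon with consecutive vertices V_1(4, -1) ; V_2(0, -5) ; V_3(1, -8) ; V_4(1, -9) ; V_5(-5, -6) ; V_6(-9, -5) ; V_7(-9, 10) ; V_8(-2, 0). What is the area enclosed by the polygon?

104.5

Apply the shoelace (surveyor's) formula: 2A = Σ (x_i·y_{i+1} − x_{i+1}·y_i), indices taken mod 8.
Cross-terms: -20, 5, -1, -51, -29, -135, 20, 2  ⇒  Σ = -209
Area = |Σ|/2 = 104.5.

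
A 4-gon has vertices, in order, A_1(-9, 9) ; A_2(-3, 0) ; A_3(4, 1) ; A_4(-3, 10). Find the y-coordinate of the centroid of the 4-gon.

191/39

Apply the surveyor's formula. First the cross-terms c_i = x_i·y_{i+1} − x_{i+1}·y_i:
  27, -3, 43, 63  ⇒  2A = 130, A = 65.
Then Σ (y_i + y_{i+1})·c_i = 1910, so ȳ = 1910 / (6·65) = 191/39.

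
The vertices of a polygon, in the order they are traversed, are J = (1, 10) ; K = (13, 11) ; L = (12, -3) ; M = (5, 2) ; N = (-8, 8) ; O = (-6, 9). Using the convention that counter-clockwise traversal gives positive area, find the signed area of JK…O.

Σ = (-119) + (-171) + (39) + (56) + (-24) + (-69) = -288
Signed area = Σ/2 = -144 (negative ⇒ clockwise traversal).

-144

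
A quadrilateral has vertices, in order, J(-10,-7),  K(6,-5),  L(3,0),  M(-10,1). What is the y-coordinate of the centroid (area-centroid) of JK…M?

Apply the shoelace formula. First the cross-terms c_i = x_i·y_{i+1} − x_{i+1}·y_i:
  92, 15, 3, 80  ⇒  2A = 190, A = 95.
Then Σ (y_i + y_{i+1})·c_i = -1656, so ȳ = -1656 / (6·95) = -276/95.

-276/95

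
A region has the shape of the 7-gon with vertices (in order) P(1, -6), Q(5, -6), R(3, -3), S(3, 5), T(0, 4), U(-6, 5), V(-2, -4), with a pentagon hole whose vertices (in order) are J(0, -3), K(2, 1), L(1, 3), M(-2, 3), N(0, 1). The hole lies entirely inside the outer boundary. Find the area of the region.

Outer boundary:
P→Q: (1)(-6) − (5)(-6) = 24
Q→R: (5)(-3) − (3)(-6) = 3
R→S: (3)(5) − (3)(-3) = 24
S→T: (3)(4) − (0)(5) = 12
T→U: (0)(5) − (-6)(4) = 24
U→V: (-6)(-4) − (-2)(5) = 34
V→P: (-2)(-6) − (1)(-4) = 16
Σ = 137
Area = |Σ|/2 = 68.5.
Hole:
Apply Gauss's area formula: 2A = Σ (x_i·y_{i+1} − x_{i+1}·y_i), indices taken mod 5.
J→K: (0)(1) − (2)(-3) = 6
K→L: (2)(3) − (1)(1) = 5
L→M: (1)(3) − (-2)(3) = 9
M→N: (-2)(1) − (0)(3) = -2
N→J: (0)(-3) − (0)(1) = 0
Σ = 18
Area = |Σ|/2 = 9.
Net area = 68.5 − 9 = 59.5.

59.5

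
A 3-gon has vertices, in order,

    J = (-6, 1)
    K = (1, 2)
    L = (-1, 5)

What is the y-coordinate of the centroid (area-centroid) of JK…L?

8/3

Apply the shoelace (surveyor's) formula. First the cross-terms c_i = x_i·y_{i+1} − x_{i+1}·y_i:
  -13, 7, 29  ⇒  2A = 23, A = 11.5.
Then Σ (y_i + y_{i+1})·c_i = 184, so ȳ = 184 / (6·11.5) = 8/3.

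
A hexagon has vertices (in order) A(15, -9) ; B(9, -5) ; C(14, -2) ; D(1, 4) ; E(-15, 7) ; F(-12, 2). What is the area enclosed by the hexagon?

157.5

Apply the shoelace formula: 2A = Σ (x_i·y_{i+1} − x_{i+1}·y_i), indices taken mod 6.
A→B: (15)(-5) − (9)(-9) = 6
B→C: (9)(-2) − (14)(-5) = 52
C→D: (14)(4) − (1)(-2) = 58
D→E: (1)(7) − (-15)(4) = 67
E→F: (-15)(2) − (-12)(7) = 54
F→A: (-12)(-9) − (15)(2) = 78
Σ = 315
Area = |Σ|/2 = 157.5.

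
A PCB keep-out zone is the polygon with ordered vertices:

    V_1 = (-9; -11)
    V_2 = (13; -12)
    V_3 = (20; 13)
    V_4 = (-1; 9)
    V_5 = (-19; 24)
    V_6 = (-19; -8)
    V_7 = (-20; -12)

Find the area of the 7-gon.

894

Apply Gauss's area formula: 2A = Σ (x_i·y_{i+1} − x_{i+1}·y_i), indices taken mod 7.
V_1→V_2: (-9)(-12) − (13)(-11) = 251
V_2→V_3: (13)(13) − (20)(-12) = 409
V_3→V_4: (20)(9) − (-1)(13) = 193
V_4→V_5: (-1)(24) − (-19)(9) = 147
V_5→V_6: (-19)(-8) − (-19)(24) = 608
V_6→V_7: (-19)(-12) − (-20)(-8) = 68
V_7→V_1: (-20)(-11) − (-9)(-12) = 112
Σ = 1788
Area = |Σ|/2 = 894.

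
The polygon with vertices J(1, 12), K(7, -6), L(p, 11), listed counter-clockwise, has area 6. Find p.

2

Write out the shoelace sum; only the two edges meeting at L involve p:
2·Area = [(7·11 − p·(-6)) + (p·12 − 1·11)] + -90
       = 18·p + -24 = 12
⇒ p = 2.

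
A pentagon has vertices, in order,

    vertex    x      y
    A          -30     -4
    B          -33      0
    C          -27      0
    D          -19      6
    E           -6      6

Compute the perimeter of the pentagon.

|AB| = √((-3)² + (4)²) = √25 = 5
|BC| = √((6)² + (0)²) = √36 = 6
|CD| = √((8)² + (6)²) = √100 = 10
|DE| = √((13)² + (0)²) = √169 = 13
|EA| = √((-24)² + (-10)²) = √676 = 26
Perimeter = 5 + 6 + 10 + 13 + 26 = 60.

60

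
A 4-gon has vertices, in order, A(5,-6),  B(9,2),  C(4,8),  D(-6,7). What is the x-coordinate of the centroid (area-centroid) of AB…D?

Apply Gauss's area formula. First the cross-terms c_i = x_i·y_{i+1} − x_{i+1}·y_i:
  64, 64, 76, 1  ⇒  2A = 205, A = 102.5.
Then Σ (x_i + x_{i+1})·c_i = 1575, so x̄ = 1575 / (6·102.5) = 105/41.

105/41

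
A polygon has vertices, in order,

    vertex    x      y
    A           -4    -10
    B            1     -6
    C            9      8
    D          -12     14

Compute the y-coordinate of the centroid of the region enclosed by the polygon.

136/39

Apply the shoelace (surveyor's) formula. First the cross-terms c_i = x_i·y_{i+1} − x_{i+1}·y_i:
  34, 62, 222, 176  ⇒  2A = 494, A = 247.
Then Σ (y_i + y_{i+1})·c_i = 5168, so ȳ = 5168 / (6·247) = 136/39.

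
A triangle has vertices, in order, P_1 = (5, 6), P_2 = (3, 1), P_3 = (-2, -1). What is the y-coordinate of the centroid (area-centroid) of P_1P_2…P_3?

Apply the shoelace (surveyor's) formula. First the cross-terms c_i = x_i·y_{i+1} − x_{i+1}·y_i:
  -13, -1, -7  ⇒  2A = -21, A = -10.5.
Then Σ (y_i + y_{i+1})·c_i = -126, so ȳ = -126 / (6·(-10.5)) = 2.

2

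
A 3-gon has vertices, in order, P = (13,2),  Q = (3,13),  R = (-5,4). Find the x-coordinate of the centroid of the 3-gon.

11/3

Apply the shoelace (surveyor's) formula. First the cross-terms c_i = x_i·y_{i+1} − x_{i+1}·y_i:
  163, 77, -62  ⇒  2A = 178, A = 89.
Then Σ (x_i + x_{i+1})·c_i = 1958, so x̄ = 1958 / (6·89) = 11/3.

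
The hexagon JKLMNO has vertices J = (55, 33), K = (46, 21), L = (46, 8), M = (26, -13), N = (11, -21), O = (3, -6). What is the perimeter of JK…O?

|JK| = √((-9)² + (-12)²) = √225 = 15
|KL| = √((0)² + (-13)²) = √169 = 13
|LM| = √((-20)² + (-21)²) = √841 = 29
|MN| = √((-15)² + (-8)²) = √289 = 17
|NO| = √((-8)² + (15)²) = √289 = 17
|OJ| = √((52)² + (39)²) = √4225 = 65
Perimeter = 15 + 13 + 29 + 17 + 17 + 65 = 156.

156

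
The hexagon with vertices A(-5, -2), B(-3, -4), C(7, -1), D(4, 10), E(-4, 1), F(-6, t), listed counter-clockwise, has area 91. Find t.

The doubled signed area Σ (x_i y_{i+1} − x_{i+1} y_i) is linear in t.
With t=0 it equals 181; the coefficient of t is 1 (from the two edges through F).
So 1·t + 181 = 2·91 = 182 ⇒ t = 1.

1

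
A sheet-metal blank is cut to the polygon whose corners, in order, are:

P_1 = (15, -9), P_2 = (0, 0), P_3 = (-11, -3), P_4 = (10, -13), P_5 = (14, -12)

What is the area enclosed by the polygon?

P_1→P_2: (15)(0) − (0)(-9) = 0
P_2→P_3: (0)(-3) − (-11)(0) = 0
P_3→P_4: (-11)(-13) − (10)(-3) = 173
P_4→P_5: (10)(-12) − (14)(-13) = 62
P_5→P_1: (14)(-9) − (15)(-12) = 54
Σ = 289
Area = |Σ|/2 = 144.5.

144.5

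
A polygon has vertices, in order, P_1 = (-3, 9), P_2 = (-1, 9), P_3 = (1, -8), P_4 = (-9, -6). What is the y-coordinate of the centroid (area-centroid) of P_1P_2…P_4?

Apply the surveyor's formula. First the cross-terms c_i = x_i·y_{i+1} − x_{i+1}·y_i:
  -18, -1, -78, -99  ⇒  2A = -196, A = -98.
Then Σ (y_i + y_{i+1})·c_i = 470, so ȳ = 470 / (6·(-98)) = -235/294.

-235/294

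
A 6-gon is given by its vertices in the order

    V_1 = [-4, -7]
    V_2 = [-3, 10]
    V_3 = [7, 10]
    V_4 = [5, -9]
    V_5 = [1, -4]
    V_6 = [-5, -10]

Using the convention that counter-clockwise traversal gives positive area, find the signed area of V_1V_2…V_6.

-160

Apply the shoelace (surveyor's) formula: 2A = Σ (x_i·y_{i+1} − x_{i+1}·y_i), indices taken mod 6.
Cross-terms: -61, -100, -113, -11, -30, -5  ⇒  Σ = -320
Signed area = Σ/2 = -160 (negative ⇒ clockwise traversal).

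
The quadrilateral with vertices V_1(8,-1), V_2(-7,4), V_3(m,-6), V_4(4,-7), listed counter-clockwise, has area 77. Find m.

The doubled signed area Σ (x_i y_{i+1} − x_{i+1} y_i) is linear in m.
With m=0 it equals 143; the coefficient of m is -11 (from the two edges through V_3).
So -11·m + 143 = 2·77 = 154 ⇒ m = -1.

-1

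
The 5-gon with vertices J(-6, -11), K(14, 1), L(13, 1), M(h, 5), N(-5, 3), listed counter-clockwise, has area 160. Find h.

4

The doubled signed area Σ (x_i y_{i+1} − x_{i+1} y_i) is linear in h.
With h=0 it equals 312; the coefficient of h is 2 (from the two edges through M).
So 2·h + 312 = 2·160 = 320 ⇒ h = 4.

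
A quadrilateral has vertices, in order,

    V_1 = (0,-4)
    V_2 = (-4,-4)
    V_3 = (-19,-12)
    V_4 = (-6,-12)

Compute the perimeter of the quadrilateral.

44

|V_1V_2| = √((-4)² + (0)²) = √16 = 4
|V_2V_3| = √((-15)² + (-8)²) = √289 = 17
|V_3V_4| = √((13)² + (0)²) = √169 = 13
|V_4V_1| = √((6)² + (8)²) = √100 = 10
Perimeter = 4 + 17 + 13 + 10 = 44.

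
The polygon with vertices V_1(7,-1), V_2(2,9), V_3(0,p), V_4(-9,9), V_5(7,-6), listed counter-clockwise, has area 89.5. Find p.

8

The doubled signed area Σ (x_i y_{i+1} − x_{i+1} y_i) is linear in p.
With p=0 it equals 91; the coefficient of p is 11 (from the two edges through V_3).
So 11·p + 91 = 2·89.5 = 179 ⇒ p = 8.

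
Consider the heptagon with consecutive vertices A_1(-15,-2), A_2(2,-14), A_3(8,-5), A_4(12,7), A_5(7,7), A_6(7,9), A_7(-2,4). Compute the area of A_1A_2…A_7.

Apply Gauss's area formula: 2A = Σ (x_i·y_{i+1} − x_{i+1}·y_i), indices taken mod 7.
Σ = (214) + (102) + (116) + (35) + (14) + (46) + (64) = 591
Area = |Σ|/2 = 295.5.

295.5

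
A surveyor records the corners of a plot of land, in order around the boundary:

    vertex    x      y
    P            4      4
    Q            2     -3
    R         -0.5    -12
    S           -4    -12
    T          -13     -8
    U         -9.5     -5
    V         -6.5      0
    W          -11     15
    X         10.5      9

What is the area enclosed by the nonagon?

Σ = (-20) + (-25.5) + (-42) + (-124) + (-11) + (-32.5) + (-97.5) + (-256.5) + (6) = -603
Area = |Σ|/2 = 301.5.

301.5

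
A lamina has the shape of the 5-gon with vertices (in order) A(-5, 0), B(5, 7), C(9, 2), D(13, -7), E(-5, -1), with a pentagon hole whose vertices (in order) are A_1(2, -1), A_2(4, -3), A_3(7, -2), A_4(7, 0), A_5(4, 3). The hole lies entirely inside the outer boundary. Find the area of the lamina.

Outer boundary:
Apply Gauss's area formula: 2A = Σ (x_i·y_{i+1} − x_{i+1}·y_i), indices taken mod 5.
Σ = (-35) + (-53) + (-89) + (-48) + (-5) = -230
Area = |Σ|/2 = 115.
Hole:
Apply the shoelace (surveyor's) formula: 2A = Σ (x_i·y_{i+1} − x_{i+1}·y_i), indices taken mod 5.
Cross-terms: -2, 13, 14, 21, -10  ⇒  Σ = 36
Area = |Σ|/2 = 18.
Net area = 115 − 18 = 97.

97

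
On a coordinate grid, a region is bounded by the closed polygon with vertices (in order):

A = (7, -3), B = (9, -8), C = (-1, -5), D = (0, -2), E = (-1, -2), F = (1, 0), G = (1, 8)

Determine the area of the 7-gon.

Apply the shoelace formula: 2A = Σ (x_i·y_{i+1} − x_{i+1}·y_i), indices taken mod 7.
A→B: (7)(-8) − (9)(-3) = -29
B→C: (9)(-5) − (-1)(-8) = -53
C→D: (-1)(-2) − (0)(-5) = 2
D→E: (0)(-2) − (-1)(-2) = -2
E→F: (-1)(0) − (1)(-2) = 2
F→G: (1)(8) − (1)(0) = 8
G→A: (1)(-3) − (7)(8) = -59
Σ = -131
Area = |Σ|/2 = 65.5.

65.5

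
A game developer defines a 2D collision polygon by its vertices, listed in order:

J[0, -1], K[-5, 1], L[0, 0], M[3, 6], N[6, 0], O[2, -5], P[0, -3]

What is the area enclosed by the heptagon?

38.5

Apply Gauss's area formula: 2A = Σ (x_i·y_{i+1} − x_{i+1}·y_i), indices taken mod 7.
J→K: (0)(1) − (-5)(-1) = -5
K→L: (-5)(0) − (0)(1) = 0
L→M: (0)(6) − (3)(0) = 0
M→N: (3)(0) − (6)(6) = -36
N→O: (6)(-5) − (2)(0) = -30
O→P: (2)(-3) − (0)(-5) = -6
P→J: (0)(-1) − (0)(-3) = 0
Σ = -77
Area = |Σ|/2 = 38.5.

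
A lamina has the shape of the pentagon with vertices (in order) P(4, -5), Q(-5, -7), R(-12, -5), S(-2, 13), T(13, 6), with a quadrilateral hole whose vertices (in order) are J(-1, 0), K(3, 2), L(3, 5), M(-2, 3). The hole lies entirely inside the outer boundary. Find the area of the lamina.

Outer boundary:
Apply Gauss's area formula: 2A = Σ (x_i·y_{i+1} − x_{i+1}·y_i), indices taken mod 5.
Σ = (-53) + (-59) + (-166) + (-181) + (-89) = -548
Area = |Σ|/2 = 274.
Hole:
Apply the shoelace formula: 2A = Σ (x_i·y_{i+1} − x_{i+1}·y_i), indices taken mod 4.
Σ = (-2) + (9) + (19) + (3) = 29
Area = |Σ|/2 = 14.5.
Net area = 274 − 14.5 = 259.5.

259.5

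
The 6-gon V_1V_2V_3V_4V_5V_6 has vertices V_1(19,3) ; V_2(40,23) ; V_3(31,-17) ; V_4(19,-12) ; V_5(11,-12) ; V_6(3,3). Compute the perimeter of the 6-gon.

|V_1V_2| = √((21)² + (20)²) = √841 = 29
|V_2V_3| = √((-9)² + (-40)²) = √1681 = 41
|V_3V_4| = √((-12)² + (5)²) = √169 = 13
|V_4V_5| = √((-8)² + (0)²) = √64 = 8
|V_5V_6| = √((-8)² + (15)²) = √289 = 17
|V_6V_1| = √((16)² + (0)²) = √256 = 16
Perimeter = 29 + 41 + 13 + 8 + 17 + 16 = 124.

124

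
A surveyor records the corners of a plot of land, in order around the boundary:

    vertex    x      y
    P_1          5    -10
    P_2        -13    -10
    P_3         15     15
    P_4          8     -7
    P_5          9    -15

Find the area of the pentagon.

261

Apply the shoelace (surveyor's) formula: 2A = Σ (x_i·y_{i+1} − x_{i+1}·y_i), indices taken mod 5.
Σ = (-180) + (-45) + (-225) + (-57) + (-15) = -522
Area = |Σ|/2 = 261.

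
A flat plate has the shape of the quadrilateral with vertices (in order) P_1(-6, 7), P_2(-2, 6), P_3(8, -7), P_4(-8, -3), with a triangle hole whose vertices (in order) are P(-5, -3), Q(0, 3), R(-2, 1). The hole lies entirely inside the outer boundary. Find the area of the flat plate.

104

Outer boundary:
P_1→P_2: (-6)(6) − (-2)(7) = -22
P_2→P_3: (-2)(-7) − (8)(6) = -34
P_3→P_4: (8)(-3) − (-8)(-7) = -80
P_4→P_1: (-8)(7) − (-6)(-3) = -74
Σ = -210
Area = |Σ|/2 = 105.
Hole:
Apply the surveyor's formula: 2A = Σ (x_i·y_{i+1} − x_{i+1}·y_i), indices taken mod 3.
Cross-terms: -15, 6, 11  ⇒  Σ = 2
Area = |Σ|/2 = 1.
Net area = 105 − 1 = 104.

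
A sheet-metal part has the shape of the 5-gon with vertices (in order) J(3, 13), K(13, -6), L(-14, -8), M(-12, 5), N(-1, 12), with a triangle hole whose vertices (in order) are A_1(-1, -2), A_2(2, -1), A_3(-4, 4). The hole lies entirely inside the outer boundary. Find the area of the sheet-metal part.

354

Outer boundary:
Σ = (-187) + (-188) + (-166) + (-139) + (-49) = -729
Area = |Σ|/2 = 364.5.
Hole:
Apply Gauss's area formula: 2A = Σ (x_i·y_{i+1} − x_{i+1}·y_i), indices taken mod 3.
A_1→A_2: (-1)(-1) − (2)(-2) = 5
A_2→A_3: (2)(4) − (-4)(-1) = 4
A_3→A_1: (-4)(-2) − (-1)(4) = 12
Σ = 21
Area = |Σ|/2 = 10.5.
Net area = 364.5 − 10.5 = 354.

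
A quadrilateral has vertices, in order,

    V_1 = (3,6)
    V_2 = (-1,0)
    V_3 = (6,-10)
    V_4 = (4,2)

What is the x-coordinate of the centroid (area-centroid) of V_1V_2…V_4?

Apply the shoelace formula. First the cross-terms c_i = x_i·y_{i+1} − x_{i+1}·y_i:
  6, 10, 52, 18  ⇒  2A = 86, A = 43.
Then Σ (x_i + x_{i+1})·c_i = 708, so x̄ = 708 / (6·43) = 118/43.

118/43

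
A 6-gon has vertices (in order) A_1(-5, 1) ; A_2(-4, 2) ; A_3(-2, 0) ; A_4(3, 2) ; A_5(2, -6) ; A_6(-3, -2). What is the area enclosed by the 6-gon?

31.5

Σ = (-6) + (4) + (-4) + (-22) + (-22) + (-13) = -63
Area = |Σ|/2 = 31.5.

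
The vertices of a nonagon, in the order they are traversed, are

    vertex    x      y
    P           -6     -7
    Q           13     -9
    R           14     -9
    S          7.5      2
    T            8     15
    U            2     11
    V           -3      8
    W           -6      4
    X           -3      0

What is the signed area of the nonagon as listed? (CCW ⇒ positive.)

261

Apply the surveyor's formula: 2A = Σ (x_i·y_{i+1} − x_{i+1}·y_i), indices taken mod 9.
Cross-terms: 145, 9, 95.5, 96.5, 58, 49, 36, 12, 21  ⇒  Σ = 522
Signed area = Σ/2 = 261 (positive ⇒ counter-clockwise traversal).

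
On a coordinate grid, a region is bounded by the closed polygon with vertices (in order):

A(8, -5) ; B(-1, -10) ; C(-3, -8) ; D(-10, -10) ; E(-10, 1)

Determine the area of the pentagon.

Apply Gauss's area formula: 2A = Σ (x_i·y_{i+1} − x_{i+1}·y_i), indices taken mod 5.
Σ = (-85) + (-22) + (-50) + (-110) + (42) = -225
Area = |Σ|/2 = 112.5.

112.5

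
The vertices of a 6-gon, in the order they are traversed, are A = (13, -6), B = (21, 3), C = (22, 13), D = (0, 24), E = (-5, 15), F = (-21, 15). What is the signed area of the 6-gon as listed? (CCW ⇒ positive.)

595.5

Apply the surveyor's formula: 2A = Σ (x_i·y_{i+1} − x_{i+1}·y_i), indices taken mod 6.
Cross-terms: 165, 207, 528, 120, 240, -69  ⇒  Σ = 1191
Signed area = Σ/2 = 595.5 (positive ⇒ counter-clockwise traversal).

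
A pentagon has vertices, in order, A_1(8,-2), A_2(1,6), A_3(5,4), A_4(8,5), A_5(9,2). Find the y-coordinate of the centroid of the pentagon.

163/69

Apply Gauss's area formula. First the cross-terms c_i = x_i·y_{i+1} − x_{i+1}·y_i:
  50, -26, -7, -29, -34  ⇒  2A = -46, A = -23.
Then Σ (y_i + y_{i+1})·c_i = -326, so ȳ = -326 / (6·(-23)) = 163/69.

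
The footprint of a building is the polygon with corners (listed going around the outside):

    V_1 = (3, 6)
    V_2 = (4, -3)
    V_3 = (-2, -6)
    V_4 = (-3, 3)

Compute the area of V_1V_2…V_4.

57

Σ = (-33) + (-30) + (-24) + (-27) = -114
Area = |Σ|/2 = 57.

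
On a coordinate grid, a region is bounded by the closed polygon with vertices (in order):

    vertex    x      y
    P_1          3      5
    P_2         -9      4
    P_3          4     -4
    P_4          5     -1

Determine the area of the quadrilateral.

Apply Gauss's area formula: 2A = Σ (x_i·y_{i+1} − x_{i+1}·y_i), indices taken mod 4.
P_1→P_2: (3)(4) − (-9)(5) = 57
P_2→P_3: (-9)(-4) − (4)(4) = 20
P_3→P_4: (4)(-1) − (5)(-4) = 16
P_4→P_1: (5)(5) − (3)(-1) = 28
Σ = 121
Area = |Σ|/2 = 60.5.

60.5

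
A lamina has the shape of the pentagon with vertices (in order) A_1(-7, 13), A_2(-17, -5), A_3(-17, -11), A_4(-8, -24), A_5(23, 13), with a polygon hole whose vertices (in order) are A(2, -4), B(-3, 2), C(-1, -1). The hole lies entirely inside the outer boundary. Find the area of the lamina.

756.5

Outer boundary:
Σ = (256) + (102) + (320) + (448) + (390) = 1516
Area = |Σ|/2 = 758.
Hole:
Apply the shoelace (surveyor's) formula: 2A = Σ (x_i·y_{i+1} − x_{i+1}·y_i), indices taken mod 3.
A→B: (2)(2) − (-3)(-4) = -8
B→C: (-3)(-1) − (-1)(2) = 5
C→A: (-1)(-4) − (2)(-1) = 6
Σ = 3
Area = |Σ|/2 = 1.5.
Net area = 758 − 1.5 = 756.5.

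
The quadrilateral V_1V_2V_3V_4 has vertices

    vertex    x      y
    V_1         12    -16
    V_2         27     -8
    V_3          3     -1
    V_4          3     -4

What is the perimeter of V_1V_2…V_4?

|V_1V_2| = √((15)² + (8)²) = √289 = 17
|V_2V_3| = √((-24)² + (7)²) = √625 = 25
|V_3V_4| = √((0)² + (-3)²) = √9 = 3
|V_4V_1| = √((9)² + (-12)²) = √225 = 15
Perimeter = 17 + 25 + 3 + 15 = 60.

60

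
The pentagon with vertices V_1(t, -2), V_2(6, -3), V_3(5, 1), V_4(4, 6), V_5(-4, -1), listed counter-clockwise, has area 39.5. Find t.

The doubled signed area Σ (x_i y_{i+1} − x_{i+1} y_i) is linear in t.
With t=0 it equals 87; the coefficient of t is -2 (from the two edges through V_1).
So -2·t + 87 = 2·39.5 = 79 ⇒ t = 4.

4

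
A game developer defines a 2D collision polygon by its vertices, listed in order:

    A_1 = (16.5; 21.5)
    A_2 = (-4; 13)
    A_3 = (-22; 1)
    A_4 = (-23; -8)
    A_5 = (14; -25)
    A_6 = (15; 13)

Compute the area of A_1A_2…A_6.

Apply the shoelace formula: 2A = Σ (x_i·y_{i+1} − x_{i+1}·y_i), indices taken mod 6.
Σ = (300.5) + (282) + (199) + (687) + (557) + (108) = 2133.5
Area = |Σ|/2 = 1066.75.

1066.75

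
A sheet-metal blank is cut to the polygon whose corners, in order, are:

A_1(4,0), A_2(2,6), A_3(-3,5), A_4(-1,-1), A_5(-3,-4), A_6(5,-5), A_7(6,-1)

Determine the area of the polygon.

62.5

Σ = (24) + (28) + (8) + (1) + (35) + (25) + (4) = 125
Area = |Σ|/2 = 62.5.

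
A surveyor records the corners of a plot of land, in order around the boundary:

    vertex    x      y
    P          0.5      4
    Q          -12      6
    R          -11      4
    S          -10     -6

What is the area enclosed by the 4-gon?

Apply the shoelace (surveyor's) formula: 2A = Σ (x_i·y_{i+1} − x_{i+1}·y_i), indices taken mod 4.
P→Q: (0.5)(6) − (-12)(4) = 51
Q→R: (-12)(4) − (-11)(6) = 18
R→S: (-11)(-6) − (-10)(4) = 106
S→P: (-10)(4) − (0.5)(-6) = -37
Σ = 138
Area = |Σ|/2 = 69.

69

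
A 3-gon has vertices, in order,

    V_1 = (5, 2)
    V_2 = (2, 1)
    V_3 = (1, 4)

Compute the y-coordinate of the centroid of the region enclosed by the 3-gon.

Apply the surveyor's formula. First the cross-terms c_i = x_i·y_{i+1} − x_{i+1}·y_i:
  1, 7, -18  ⇒  2A = -10, A = -5.
Then Σ (y_i + y_{i+1})·c_i = -70, so ȳ = -70 / (6·(-5)) = 7/3.

7/3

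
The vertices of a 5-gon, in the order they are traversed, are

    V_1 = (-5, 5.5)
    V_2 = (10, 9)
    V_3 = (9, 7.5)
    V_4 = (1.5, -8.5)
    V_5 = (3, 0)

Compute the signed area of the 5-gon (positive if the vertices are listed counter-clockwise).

-75.875

V_1→V_2: (-5)(9) − (10)(5.5) = -100
V_2→V_3: (10)(7.5) − (9)(9) = -6
V_3→V_4: (9)(-8.5) − (1.5)(7.5) = -87.75
V_4→V_5: (1.5)(0) − (3)(-8.5) = 25.5
V_5→V_1: (3)(5.5) − (-5)(0) = 16.5
Σ = -151.75
Signed area = Σ/2 = -75.875 (negative ⇒ clockwise traversal).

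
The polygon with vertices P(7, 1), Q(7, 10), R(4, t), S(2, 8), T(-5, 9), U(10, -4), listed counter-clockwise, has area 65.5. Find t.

10

The doubled signed area Σ (x_i y_{i+1} − x_{i+1} y_i) is linear in t.
With t=0 it equals 81; the coefficient of t is 5 (from the two edges through R).
So 5·t + 81 = 2·65.5 = 131 ⇒ t = 10.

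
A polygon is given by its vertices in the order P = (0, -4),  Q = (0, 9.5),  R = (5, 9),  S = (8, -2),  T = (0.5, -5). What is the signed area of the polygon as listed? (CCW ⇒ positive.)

Σ = (0) + (-47.5) + (-82) + (-39) + (-2) = -170.5
Signed area = Σ/2 = -85.25 (negative ⇒ clockwise traversal).

-85.25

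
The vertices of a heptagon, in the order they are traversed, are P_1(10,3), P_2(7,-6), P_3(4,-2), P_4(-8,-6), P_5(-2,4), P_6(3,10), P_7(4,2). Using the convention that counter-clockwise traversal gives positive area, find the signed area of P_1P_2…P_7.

Apply the shoelace formula: 2A = Σ (x_i·y_{i+1} − x_{i+1}·y_i), indices taken mod 7.
P_1→P_2: (10)(-6) − (7)(3) = -81
P_2→P_3: (7)(-2) − (4)(-6) = 10
P_3→P_4: (4)(-6) − (-8)(-2) = -40
P_4→P_5: (-8)(4) − (-2)(-6) = -44
P_5→P_6: (-2)(10) − (3)(4) = -32
P_6→P_7: (3)(2) − (4)(10) = -34
P_7→P_1: (4)(3) − (10)(2) = -8
Σ = -229
Signed area = Σ/2 = -114.5 (negative ⇒ clockwise traversal).

-114.5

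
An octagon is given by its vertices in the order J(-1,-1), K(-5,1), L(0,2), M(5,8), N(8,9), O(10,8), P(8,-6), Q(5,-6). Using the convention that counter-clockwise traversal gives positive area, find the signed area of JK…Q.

Apply Gauss's area formula: 2A = Σ (x_i·y_{i+1} − x_{i+1}·y_i), indices taken mod 8.
Σ = (-6) + (-10) + (-10) + (-19) + (-26) + (-124) + (-18) + (-11) = -224
Signed area = Σ/2 = -112 (negative ⇒ clockwise traversal).

-112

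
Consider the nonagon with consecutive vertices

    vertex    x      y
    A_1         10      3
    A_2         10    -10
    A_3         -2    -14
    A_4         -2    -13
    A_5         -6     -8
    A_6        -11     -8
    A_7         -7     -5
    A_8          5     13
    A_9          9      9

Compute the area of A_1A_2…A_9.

298

Apply the shoelace (surveyor's) formula: 2A = Σ (x_i·y_{i+1} − x_{i+1}·y_i), indices taken mod 9.
Σ = (-130) + (-160) + (-2) + (-62) + (-40) + (-1) + (-66) + (-72) + (-63) = -596
Area = |Σ|/2 = 298.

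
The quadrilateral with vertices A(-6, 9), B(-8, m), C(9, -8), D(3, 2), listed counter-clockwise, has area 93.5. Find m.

2

The doubled signed area Σ (x_i y_{i+1} − x_{i+1} y_i) is linear in m.
With m=0 it equals 217; the coefficient of m is -15 (from the two edges through B).
So -15·m + 217 = 2·93.5 = 187 ⇒ m = 2.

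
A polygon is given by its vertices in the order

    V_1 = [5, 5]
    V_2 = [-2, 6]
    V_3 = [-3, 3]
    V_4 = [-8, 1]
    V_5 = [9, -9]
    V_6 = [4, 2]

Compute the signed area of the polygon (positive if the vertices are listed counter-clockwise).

100

Apply Gauss's area formula: 2A = Σ (x_i·y_{i+1} − x_{i+1}·y_i), indices taken mod 6.
Σ = (40) + (12) + (21) + (63) + (54) + (10) = 200
Signed area = Σ/2 = 100 (positive ⇒ counter-clockwise traversal).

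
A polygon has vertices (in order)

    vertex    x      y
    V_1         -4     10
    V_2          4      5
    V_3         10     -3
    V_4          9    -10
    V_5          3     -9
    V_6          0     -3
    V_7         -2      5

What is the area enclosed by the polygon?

Apply Gauss's area formula: 2A = Σ (x_i·y_{i+1} − x_{i+1}·y_i), indices taken mod 7.
Cross-terms: -60, -62, -73, -51, -9, -6, 0  ⇒  Σ = -261
Area = |Σ|/2 = 130.5.

130.5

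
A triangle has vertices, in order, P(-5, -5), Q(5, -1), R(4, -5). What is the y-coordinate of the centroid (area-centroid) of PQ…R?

Apply the shoelace formula. First the cross-terms c_i = x_i·y_{i+1} − x_{i+1}·y_i:
  30, -21, -45  ⇒  2A = -36, A = -18.
Then Σ (y_i + y_{i+1})·c_i = 396, so ȳ = 396 / (6·(-18)) = -11/3.

-11/3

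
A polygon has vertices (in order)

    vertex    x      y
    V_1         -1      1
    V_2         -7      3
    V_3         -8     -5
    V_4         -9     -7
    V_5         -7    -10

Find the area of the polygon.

49

Cross-terms: 4, 59, 11, 41, -17  ⇒  Σ = 98
Area = |Σ|/2 = 49.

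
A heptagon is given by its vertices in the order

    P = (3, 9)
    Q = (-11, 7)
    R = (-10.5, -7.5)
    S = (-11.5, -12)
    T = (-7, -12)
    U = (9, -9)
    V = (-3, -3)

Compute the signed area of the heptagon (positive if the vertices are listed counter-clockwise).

Cross-terms: 120, 156, 39.75, 54, 171, -54, -18  ⇒  Σ = 468.75
Signed area = Σ/2 = 234.375 (positive ⇒ counter-clockwise traversal).

234.375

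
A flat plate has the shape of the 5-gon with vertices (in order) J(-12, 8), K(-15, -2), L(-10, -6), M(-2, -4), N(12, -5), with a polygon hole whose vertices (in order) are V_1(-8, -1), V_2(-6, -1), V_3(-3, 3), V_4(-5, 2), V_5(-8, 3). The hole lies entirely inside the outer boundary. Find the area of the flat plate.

Outer boundary:
Apply Gauss's area formula: 2A = Σ (x_i·y_{i+1} − x_{i+1}·y_i), indices taken mod 5.
Σ = (144) + (70) + (28) + (58) + (36) = 336
Area = |Σ|/2 = 168.
Hole:
Apply the shoelace (surveyor's) formula: 2A = Σ (x_i·y_{i+1} − x_{i+1}·y_i), indices taken mod 5.
Σ = (2) + (-21) + (9) + (1) + (32) = 23
Area = |Σ|/2 = 11.5.
Net area = 168 − 11.5 = 156.5.

156.5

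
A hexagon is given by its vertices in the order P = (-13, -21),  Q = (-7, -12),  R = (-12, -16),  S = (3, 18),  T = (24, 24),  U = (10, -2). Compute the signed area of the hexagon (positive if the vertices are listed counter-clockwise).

Σ = (9) + (-32) + (-168) + (-360) + (-288) + (-236) = -1075
Signed area = Σ/2 = -537.5 (negative ⇒ clockwise traversal).

-537.5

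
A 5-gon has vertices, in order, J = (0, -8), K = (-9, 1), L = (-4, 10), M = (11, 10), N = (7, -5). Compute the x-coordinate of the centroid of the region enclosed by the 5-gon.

Apply the shoelace (surveyor's) formula. First the cross-terms c_i = x_i·y_{i+1} − x_{i+1}·y_i:
  -72, -86, -150, -125, -56  ⇒  2A = -489, A = -244.5.
Then Σ (x_i + x_{i+1})·c_i = -1926, so x̄ = -1926 / (6·(-244.5)) = 214/163.

214/163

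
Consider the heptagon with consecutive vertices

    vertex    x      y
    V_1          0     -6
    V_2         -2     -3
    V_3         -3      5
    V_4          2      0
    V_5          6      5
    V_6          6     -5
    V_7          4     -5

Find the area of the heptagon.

Apply the shoelace formula: 2A = Σ (x_i·y_{i+1} − x_{i+1}·y_i), indices taken mod 7.
Σ = (-12) + (-19) + (-10) + (10) + (-60) + (-10) + (-24) = -125
Area = |Σ|/2 = 62.5.

62.5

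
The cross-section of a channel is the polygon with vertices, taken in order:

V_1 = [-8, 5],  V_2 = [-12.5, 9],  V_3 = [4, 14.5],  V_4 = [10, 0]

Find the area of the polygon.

Apply Gauss's area formula: 2A = Σ (x_i·y_{i+1} − x_{i+1}·y_i), indices taken mod 4.
Σ = (-9.5) + (-217.25) + (-145) + (50) = -321.75
Area = |Σ|/2 = 160.875.

160.875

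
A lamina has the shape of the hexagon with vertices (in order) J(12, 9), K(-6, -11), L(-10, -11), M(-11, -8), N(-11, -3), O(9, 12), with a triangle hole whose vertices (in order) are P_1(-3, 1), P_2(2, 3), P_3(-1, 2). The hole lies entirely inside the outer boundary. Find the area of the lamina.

192.5

Outer boundary:
Apply the shoelace formula: 2A = Σ (x_i·y_{i+1} − x_{i+1}·y_i), indices taken mod 6.
Cross-terms: -78, -44, -41, -55, -105, -63  ⇒  Σ = -386
Area = |Σ|/2 = 193.
Hole:
Cross-terms: -11, 7, 5  ⇒  Σ = 1
Area = |Σ|/2 = 0.5.
Net area = 193 − 0.5 = 192.5.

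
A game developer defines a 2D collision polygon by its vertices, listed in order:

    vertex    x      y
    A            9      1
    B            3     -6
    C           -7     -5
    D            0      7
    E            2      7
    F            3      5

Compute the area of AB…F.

115

Apply the shoelace formula: 2A = Σ (x_i·y_{i+1} − x_{i+1}·y_i), indices taken mod 6.
Σ = (-57) + (-57) + (-49) + (-14) + (-11) + (-42) = -230
Area = |Σ|/2 = 115.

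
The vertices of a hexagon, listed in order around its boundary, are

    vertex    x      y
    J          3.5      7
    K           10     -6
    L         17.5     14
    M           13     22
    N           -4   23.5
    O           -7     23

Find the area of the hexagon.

Cross-terms: -91, 245, 203, 393.5, 72.5, -129.5  ⇒  Σ = 693.5
Area = |Σ|/2 = 346.75.

346.75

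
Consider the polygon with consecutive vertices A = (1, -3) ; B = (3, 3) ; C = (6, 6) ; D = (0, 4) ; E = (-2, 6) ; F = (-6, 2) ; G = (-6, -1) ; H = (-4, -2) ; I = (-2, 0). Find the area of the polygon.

Apply the surveyor's formula: 2A = Σ (x_i·y_{i+1} − x_{i+1}·y_i), indices taken mod 9.
A→B: (1)(3) − (3)(-3) = 12
B→C: (3)(6) − (6)(3) = 0
C→D: (6)(4) − (0)(6) = 24
D→E: (0)(6) − (-2)(4) = 8
E→F: (-2)(2) − (-6)(6) = 32
F→G: (-6)(-1) − (-6)(2) = 18
G→H: (-6)(-2) − (-4)(-1) = 8
H→I: (-4)(0) − (-2)(-2) = -4
I→A: (-2)(-3) − (1)(0) = 6
Σ = 104
Area = |Σ|/2 = 52.

52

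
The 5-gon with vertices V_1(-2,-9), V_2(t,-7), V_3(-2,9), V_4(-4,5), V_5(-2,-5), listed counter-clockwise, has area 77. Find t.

The doubled signed area Σ (x_i y_{i+1} − x_{i+1} y_i) is linear in t.
With t=0 it equals 64; the coefficient of t is 18 (from the two edges through V_2).
So 18·t + 64 = 2·77 = 154 ⇒ t = 5.

5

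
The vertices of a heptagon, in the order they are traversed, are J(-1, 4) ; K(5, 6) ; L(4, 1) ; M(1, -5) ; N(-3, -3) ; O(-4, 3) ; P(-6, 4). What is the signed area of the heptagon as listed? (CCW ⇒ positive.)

-61.5

Σ = (-26) + (-19) + (-21) + (-18) + (-21) + (2) + (-20) = -123
Signed area = Σ/2 = -61.5 (negative ⇒ clockwise traversal).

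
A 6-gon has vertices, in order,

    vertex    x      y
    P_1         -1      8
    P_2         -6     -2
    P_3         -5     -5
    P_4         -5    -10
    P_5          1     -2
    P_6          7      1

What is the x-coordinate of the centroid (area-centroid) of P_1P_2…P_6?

-146/187

Apply the shoelace formula. First the cross-terms c_i = x_i·y_{i+1} − x_{i+1}·y_i:
  50, 20, 25, 20, 15, 57  ⇒  2A = 187, A = 93.5.
Then Σ (x_i + x_{i+1})·c_i = -438, so x̄ = -438 / (6·93.5) = -146/187.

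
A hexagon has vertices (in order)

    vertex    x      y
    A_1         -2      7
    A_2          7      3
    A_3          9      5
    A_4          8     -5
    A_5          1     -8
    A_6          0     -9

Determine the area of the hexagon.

Σ = (-55) + (8) + (-85) + (-59) + (-9) + (-18) = -218
Area = |Σ|/2 = 109.

109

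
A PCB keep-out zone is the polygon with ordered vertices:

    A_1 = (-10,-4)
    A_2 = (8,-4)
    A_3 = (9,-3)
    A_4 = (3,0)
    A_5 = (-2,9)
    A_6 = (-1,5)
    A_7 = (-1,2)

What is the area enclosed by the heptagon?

Apply Gauss's area formula: 2A = Σ (x_i·y_{i+1} − x_{i+1}·y_i), indices taken mod 7.
Σ = (72) + (12) + (9) + (27) + (-1) + (3) + (24) = 146
Area = |Σ|/2 = 73.

73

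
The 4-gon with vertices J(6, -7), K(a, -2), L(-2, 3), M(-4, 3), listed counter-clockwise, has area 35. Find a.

The doubled signed area Σ (x_i y_{i+1} − x_{i+1} y_i) is linear in a.
With a=0 it equals 0; the coefficient of a is 10 (from the two edges through K).
So 10·a + 0 = 2·35 = 70 ⇒ a = 7.

7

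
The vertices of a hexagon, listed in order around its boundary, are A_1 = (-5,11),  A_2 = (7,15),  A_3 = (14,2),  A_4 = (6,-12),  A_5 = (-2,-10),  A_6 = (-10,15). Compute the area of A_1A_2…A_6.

Σ = (-152) + (-196) + (-180) + (-84) + (-130) + (-35) = -777
Area = |Σ|/2 = 388.5.

388.5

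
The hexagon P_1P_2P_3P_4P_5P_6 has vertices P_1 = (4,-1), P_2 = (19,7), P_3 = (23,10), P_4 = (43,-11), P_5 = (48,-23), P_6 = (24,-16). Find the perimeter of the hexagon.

|P_1P_2| = √((15)² + (8)²) = √289 = 17
|P_2P_3| = √((4)² + (3)²) = √25 = 5
|P_3P_4| = √((20)² + (-21)²) = √841 = 29
|P_4P_5| = √((5)² + (-12)²) = √169 = 13
|P_5P_6| = √((-24)² + (7)²) = √625 = 25
|P_6P_1| = √((-20)² + (15)²) = √625 = 25
Perimeter = 17 + 5 + 29 + 13 + 25 + 25 = 114.

114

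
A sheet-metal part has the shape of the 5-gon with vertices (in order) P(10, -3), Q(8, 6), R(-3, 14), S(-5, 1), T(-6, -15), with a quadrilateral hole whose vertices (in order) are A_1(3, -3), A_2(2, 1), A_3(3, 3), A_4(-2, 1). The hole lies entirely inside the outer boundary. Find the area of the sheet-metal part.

253

Outer boundary:
Apply the surveyor's formula: 2A = Σ (x_i·y_{i+1} − x_{i+1}·y_i), indices taken mod 5.
Cross-terms: 84, 130, 67, 81, 168  ⇒  Σ = 530
Area = |Σ|/2 = 265.
Hole:
Apply Gauss's area formula: 2A = Σ (x_i·y_{i+1} − x_{i+1}·y_i), indices taken mod 4.
A_1→A_2: (3)(1) − (2)(-3) = 9
A_2→A_3: (2)(3) − (3)(1) = 3
A_3→A_4: (3)(1) − (-2)(3) = 9
A_4→A_1: (-2)(-3) − (3)(1) = 3
Σ = 24
Area = |Σ|/2 = 12.
Net area = 265 − 12 = 253.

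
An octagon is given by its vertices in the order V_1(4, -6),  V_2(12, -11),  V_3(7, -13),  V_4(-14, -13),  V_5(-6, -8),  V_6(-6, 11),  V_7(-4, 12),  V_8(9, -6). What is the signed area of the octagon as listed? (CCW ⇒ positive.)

Apply the shoelace formula: 2A = Σ (x_i·y_{i+1} − x_{i+1}·y_i), indices taken mod 8.
V_1→V_2: (4)(-11) − (12)(-6) = 28
V_2→V_3: (12)(-13) − (7)(-11) = -79
V_3→V_4: (7)(-13) − (-14)(-13) = -273
V_4→V_5: (-14)(-8) − (-6)(-13) = 34
V_5→V_6: (-6)(11) − (-6)(-8) = -114
V_6→V_7: (-6)(12) − (-4)(11) = -28
V_7→V_8: (-4)(-6) − (9)(12) = -84
V_8→V_1: (9)(-6) − (4)(-6) = -30
Σ = -546
Signed area = Σ/2 = -273 (negative ⇒ clockwise traversal).

-273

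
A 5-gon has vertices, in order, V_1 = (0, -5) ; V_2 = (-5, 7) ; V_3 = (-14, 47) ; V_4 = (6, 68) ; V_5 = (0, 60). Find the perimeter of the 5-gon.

|V_1V_2| = √((-5)² + (12)²) = √169 = 13
|V_2V_3| = √((-9)² + (40)²) = √1681 = 41
|V_3V_4| = √((20)² + (21)²) = √841 = 29
|V_4V_5| = √((-6)² + (-8)²) = √100 = 10
|V_5V_1| = √((0)² + (-65)²) = √4225 = 65
Perimeter = 13 + 41 + 29 + 10 + 65 = 158.

158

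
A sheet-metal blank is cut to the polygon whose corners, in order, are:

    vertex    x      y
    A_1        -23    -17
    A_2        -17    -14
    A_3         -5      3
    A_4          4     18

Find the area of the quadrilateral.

78

Apply the surveyor's formula: 2A = Σ (x_i·y_{i+1} − x_{i+1}·y_i), indices taken mod 4.
Σ = (33) + (-121) + (-102) + (346) = 156
Area = |Σ|/2 = 78.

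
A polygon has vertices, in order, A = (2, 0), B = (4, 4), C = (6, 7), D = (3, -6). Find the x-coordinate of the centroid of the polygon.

365/99

Apply the shoelace formula. First the cross-terms c_i = x_i·y_{i+1} − x_{i+1}·y_i:
  8, 4, -57, 12  ⇒  2A = -33, A = -16.5.
Then Σ (x_i + x_{i+1})·c_i = -365, so x̄ = -365 / (6·(-16.5)) = 365/99.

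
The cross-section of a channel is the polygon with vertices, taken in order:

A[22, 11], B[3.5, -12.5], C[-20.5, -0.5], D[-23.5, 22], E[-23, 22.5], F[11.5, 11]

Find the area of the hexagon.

842.125

Σ = (-313.5) + (-258) + (-462.75) + (-22.75) + (-511.75) + (-115.5) = -1684.25
Area = |Σ|/2 = 842.125.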